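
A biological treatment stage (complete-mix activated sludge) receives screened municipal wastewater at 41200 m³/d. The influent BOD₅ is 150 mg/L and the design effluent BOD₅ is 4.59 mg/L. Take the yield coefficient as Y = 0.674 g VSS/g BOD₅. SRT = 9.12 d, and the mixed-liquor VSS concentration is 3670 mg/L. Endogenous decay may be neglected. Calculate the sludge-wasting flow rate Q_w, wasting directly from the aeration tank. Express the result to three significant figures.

With k_d = 0 the design equation reduces to V = Y Q (S₀−S) θ_c / X = 0.674 × 41200 × (150 − 4.59) × 9.12 / 3670 = 10034 m³.
Wasting from the aeration tank: Q_w = V / θ_c = 10034 / 9.12 = 1100 m³/d.

Q_w ≈ 1100 m³/d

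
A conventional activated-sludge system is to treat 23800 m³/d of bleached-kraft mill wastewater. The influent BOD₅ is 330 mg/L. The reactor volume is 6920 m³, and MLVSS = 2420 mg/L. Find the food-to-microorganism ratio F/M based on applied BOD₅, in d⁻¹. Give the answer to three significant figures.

F/M ≈ 0.469 d⁻¹

F/M = Q·S₀ / (V·X) = 23800 × 330 / (6920 × 2420) = 0.4690 g BOD₅·(g VSS·d)⁻¹.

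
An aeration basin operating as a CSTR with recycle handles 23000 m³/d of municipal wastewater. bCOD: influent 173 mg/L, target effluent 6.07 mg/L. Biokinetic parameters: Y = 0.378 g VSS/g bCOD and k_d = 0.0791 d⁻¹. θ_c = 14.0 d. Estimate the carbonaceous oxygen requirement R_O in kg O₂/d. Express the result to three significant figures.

Y_obs = Y / (1 + k_d θ_c) = 0.378 / (1 + 0.0791 × 14.0) = 0.378 / 2.107 = 0.1794.
Q·(S₀ − S) = 23000 × (173 − 6.07) × 10⁻³ = 3839 kg/d removed.
Biomass synthesised: P_X = Y_obs × 3839 = 688.7 kg VSS/d.
R_O = Q·ΔS − 1.42 P_X = 3839 − 977.9 = 2861 kg O₂/d.

R_O ≈ 2860 kg O₂/d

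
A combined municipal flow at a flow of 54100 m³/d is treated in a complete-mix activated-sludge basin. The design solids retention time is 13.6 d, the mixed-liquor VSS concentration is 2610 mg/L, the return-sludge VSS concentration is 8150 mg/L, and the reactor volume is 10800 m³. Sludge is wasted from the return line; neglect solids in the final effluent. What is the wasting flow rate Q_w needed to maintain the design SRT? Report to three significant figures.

Wasting from the return line (neglecting effluent solids): Q_w = V·X / (θ_c·X_r) = 10800 × 2610 / (13.6 × 8150) = 254.3 m³/d.

Q_w ≈ 254 m³/d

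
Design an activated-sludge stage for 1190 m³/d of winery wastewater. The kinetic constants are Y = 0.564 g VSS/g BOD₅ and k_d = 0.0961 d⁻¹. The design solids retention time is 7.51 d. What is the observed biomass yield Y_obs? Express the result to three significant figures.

Observed yield with endogenous decay: Y_obs = Y / (1 + k_d·θ_c) = 0.564 / (1 + 0.0961 × 7.51) = 0.564 / 1.722 = 0.3276 g VSS/g BOD₅.

Y_obs ≈ 0.328 g VSS/g BOD₅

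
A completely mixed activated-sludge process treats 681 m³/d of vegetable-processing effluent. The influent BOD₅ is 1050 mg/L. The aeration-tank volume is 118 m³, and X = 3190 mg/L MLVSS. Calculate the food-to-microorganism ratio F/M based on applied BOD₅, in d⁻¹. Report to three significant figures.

F/M ≈ 1.90 d⁻¹

Food-to-microorganism ratio F/M = Q S₀ / (V X) = 681 × 1050 / (118.0 × 3190) = 1.900 d⁻¹.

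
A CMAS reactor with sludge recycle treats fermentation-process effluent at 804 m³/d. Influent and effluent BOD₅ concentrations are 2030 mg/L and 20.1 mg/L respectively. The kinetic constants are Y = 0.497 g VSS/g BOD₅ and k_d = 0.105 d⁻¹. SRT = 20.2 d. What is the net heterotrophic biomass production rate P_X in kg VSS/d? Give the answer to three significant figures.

Correct the yield for decay: Y_obs = Y/(1 + k_d θ_c) = 0.497 / (1 + 0.105 × 20.2) = 0.497 / 3.121 = 0.1592.
Q·(S₀ − S) = 804 × (2030 − 20.1) × 10⁻³ = 1616 kg/d removed.
Biomass produced: P_X = Y_obs·Q·ΔS = 0.1592 × 1616 ≈ 257.3 kg VSS/d.

P_X ≈ 257 kg VSS/d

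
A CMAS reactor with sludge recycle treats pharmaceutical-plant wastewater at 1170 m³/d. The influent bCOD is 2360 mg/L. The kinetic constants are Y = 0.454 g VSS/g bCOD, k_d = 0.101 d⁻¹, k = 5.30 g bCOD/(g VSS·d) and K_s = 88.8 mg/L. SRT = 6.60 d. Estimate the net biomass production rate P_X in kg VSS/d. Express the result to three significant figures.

P_X ≈ 749 kg VSS/d

From the Monod/SRT balance for a CMAS, S = K_s·(1+k_d θ_c)/[θ_c·(Y k − k_d) − 1] = 88.8 × (1 + 0.101 × 6.60) / [6.60 × (0.454 × 5.30 − 0.101) − 1] = 148.0 / 14.21 = 10.41 mg/L.
Observed yield with endogenous decay: Y_obs = Y / (1 + k_d·θ_c) = 0.454 / (1 + 0.101 × 6.60) = 0.454 / 1.667 = 0.2724 g VSS/g bCOD.
Substrate removed = Q·(S₀ − S) = 1170 m³/d × (2360 − 10.4) g/m³ = 2.75×10^6 g/d = 2749 kg/d.
P_X = Y_obs · Q(S₀ − S) = 0.2724 × 2749 = 748.9 kg VSS/d.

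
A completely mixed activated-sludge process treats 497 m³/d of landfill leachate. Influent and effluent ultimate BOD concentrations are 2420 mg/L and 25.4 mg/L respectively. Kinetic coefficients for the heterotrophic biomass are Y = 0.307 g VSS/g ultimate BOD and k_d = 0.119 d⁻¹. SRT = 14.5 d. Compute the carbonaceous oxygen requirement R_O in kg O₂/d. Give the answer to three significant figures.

R_O ≈ 1000 kg O₂/d

Y_obs = Y / (1 + k_d θ_c) = 0.307 / (1 + 0.119 × 14.5) = 0.307 / 2.725 = 0.1126.
Q·(S₀ − S) = 497 × (2420 − 25.4) × 10⁻³ = 1190 kg/d removed.
Net sludge production P_X = 0.1126 × 1190 = 134.1 kg VSS/d.
R_O = Q·ΔS − 1.42 P_X = 1190 − 190.4 = 999.8 kg O₂/d.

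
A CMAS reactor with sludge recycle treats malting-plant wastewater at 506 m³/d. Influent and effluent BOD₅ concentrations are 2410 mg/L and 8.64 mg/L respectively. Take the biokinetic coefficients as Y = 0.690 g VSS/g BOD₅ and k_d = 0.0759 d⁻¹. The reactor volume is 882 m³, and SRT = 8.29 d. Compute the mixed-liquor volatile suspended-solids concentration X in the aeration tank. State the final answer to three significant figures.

From V·X·(1 + k_d·θ_c) = Y·Q·(S₀ − S)·θ_c: X = 0.690 × 506 × (2410 − 8.64) × 8.29 / [882 × (1 + 0.0759 × 8.29)] = 4837 mg/L.

X ≈ 4840 mg/L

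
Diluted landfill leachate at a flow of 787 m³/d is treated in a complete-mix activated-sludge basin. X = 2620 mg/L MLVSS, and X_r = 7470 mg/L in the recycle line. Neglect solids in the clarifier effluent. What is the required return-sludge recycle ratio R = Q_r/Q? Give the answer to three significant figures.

R ≈ 0.540

Solids balance on the clarifier gives (1+R)X = R·X_r, so R = X/(X_r − X) = 2620 / (7470 − 2620) = 0.5402.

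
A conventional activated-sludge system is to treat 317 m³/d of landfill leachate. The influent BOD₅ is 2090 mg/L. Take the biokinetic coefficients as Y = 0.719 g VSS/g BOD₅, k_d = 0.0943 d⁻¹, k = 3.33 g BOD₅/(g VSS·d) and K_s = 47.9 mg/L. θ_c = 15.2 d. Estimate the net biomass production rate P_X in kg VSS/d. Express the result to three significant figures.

From the Monod/SRT balance for a CMAS, S = K_s·(1+k_d θ_c)/[θ_c·(Y k − k_d) − 1] = 47.9 × (1 + 0.0943 × 15.2) / [15.2 × (0.719 × 3.33 − 0.0943) − 1] = 116.6 / 33.96 = 3.432 mg/L.
Y_obs = Y / (1 + k_d θ_c) = 0.719 / (1 + 0.0943 × 15.2) = 0.719 / 2.433 = 0.2955.
Substrate removed = Q·(S₀ − S) = 317 m³/d × (2090 − 3.43) g/m³ = 6.61×10^5 g/d = 661.4 kg/d.
Biomass produced: P_X = Y_obs·Q·ΔS = 0.2955 × 661.4 ≈ 195.4 kg VSS/d.

P_X ≈ 195 kg VSS/d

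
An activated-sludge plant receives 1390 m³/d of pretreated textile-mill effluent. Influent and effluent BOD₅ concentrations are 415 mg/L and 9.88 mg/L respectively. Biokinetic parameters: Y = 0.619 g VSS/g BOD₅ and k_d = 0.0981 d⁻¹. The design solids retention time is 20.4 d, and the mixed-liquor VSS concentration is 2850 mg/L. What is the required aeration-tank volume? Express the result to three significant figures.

Rearranging the biomass balance for a CMAS with decay, V = Y·Q·ΔS·θ_c / [X·(1+k_d θ_c)] = 0.619 × 1390 × (415 − 9.88) × 20.4 / [2850 × (1 + 0.0981 × 20.4)] = 7.11×10^6 / 8554 = 831.3 m³.

V ≈ 831 m³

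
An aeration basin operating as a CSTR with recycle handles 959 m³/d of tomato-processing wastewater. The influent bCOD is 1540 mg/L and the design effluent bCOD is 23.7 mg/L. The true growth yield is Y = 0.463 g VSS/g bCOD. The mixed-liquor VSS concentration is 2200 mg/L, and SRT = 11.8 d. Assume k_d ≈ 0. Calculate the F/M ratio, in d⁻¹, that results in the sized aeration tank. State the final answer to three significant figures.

Biomass mass balance (decay neglected): V·X = Y·Q·(S₀ − S)·θ_c, so V = 0.463 × 959 × (1540 − 23.7) × 11.8 / 2200 = 3611 m³.
Food-to-microorganism ratio F/M = Q S₀ / (V X) = 959 × 1540 / (3611 × 2200) = 0.1859 d⁻¹.

F/M ≈ 0.186 d⁻¹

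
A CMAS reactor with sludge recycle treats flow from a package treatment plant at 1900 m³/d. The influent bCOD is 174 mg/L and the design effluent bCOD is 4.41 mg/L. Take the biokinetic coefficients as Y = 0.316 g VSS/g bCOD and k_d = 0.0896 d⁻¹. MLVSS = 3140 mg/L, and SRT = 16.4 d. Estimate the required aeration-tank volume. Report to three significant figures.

Rearranging the biomass balance for a CMAS with decay, V = Y·Q·ΔS·θ_c / [X·(1+k_d θ_c)] = 0.316 × 1900 × (174 − 4.41) × 16.4 / [3140 × (1 + 0.0896 × 16.4)] = 1.67×10^6 / 7754 = 215.4 m³.

V ≈ 215 m³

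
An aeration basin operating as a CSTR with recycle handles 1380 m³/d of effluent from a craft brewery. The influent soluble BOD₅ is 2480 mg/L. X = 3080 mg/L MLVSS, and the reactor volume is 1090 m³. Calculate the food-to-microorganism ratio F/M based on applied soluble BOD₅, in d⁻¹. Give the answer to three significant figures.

Food-to-microorganism ratio F/M = Q S₀ / (V X) = 1380 × 2480 / (1090 × 3080) = 1.019 d⁻¹.

F/M ≈ 1.02 d⁻¹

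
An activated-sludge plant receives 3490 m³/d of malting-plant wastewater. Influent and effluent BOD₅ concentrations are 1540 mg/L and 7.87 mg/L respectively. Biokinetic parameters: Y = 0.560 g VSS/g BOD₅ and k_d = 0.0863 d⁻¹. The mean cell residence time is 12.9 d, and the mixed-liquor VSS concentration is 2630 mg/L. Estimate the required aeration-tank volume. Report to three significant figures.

Rearranging the biomass balance for a CMAS with decay, V = Y·Q·ΔS·θ_c / [X·(1+k_d θ_c)] = 0.560 × 3490 × (1540 − 7.87) × 12.9 / [2630 × (1 + 0.0863 × 12.9)] = 3.86×10^7 / 5558 = 6950 m³.

V ≈ 6950 m³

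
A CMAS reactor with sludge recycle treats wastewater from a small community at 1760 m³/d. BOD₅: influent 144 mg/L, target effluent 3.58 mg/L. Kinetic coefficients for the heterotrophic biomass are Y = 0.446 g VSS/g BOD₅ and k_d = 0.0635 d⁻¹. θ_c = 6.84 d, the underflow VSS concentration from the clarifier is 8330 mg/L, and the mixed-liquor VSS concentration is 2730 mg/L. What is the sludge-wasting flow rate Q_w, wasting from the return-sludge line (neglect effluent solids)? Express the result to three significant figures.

Steady-state biomass mass balance: V·X·(1 + k_d·θ_c) = Y·Q·(S₀ − S)·θ_c, so V = 0.446 × 1760 × (144 − 3.58) × 6.84 / [2730 × (1 + 0.0635 × 6.84)] = 7.54×10^5 / 3916 = 192.5 m³.
Q_w = (V·X)/(θ_c X_r) = 192.5 × 2730 / (6.84 × 8330) = 9.225 m³/d.

Q_w ≈ 9.23 m³/d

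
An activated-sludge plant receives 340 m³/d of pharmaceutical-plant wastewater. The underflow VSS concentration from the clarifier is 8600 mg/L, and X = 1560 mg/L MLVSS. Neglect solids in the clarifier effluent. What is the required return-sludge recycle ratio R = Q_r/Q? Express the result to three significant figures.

Solids balance on the clarifier gives (1+R)X = R·X_r, so R = X/(X_r − X) = 1560 / (8600 − 1560) = 0.2216.

R ≈ 0.222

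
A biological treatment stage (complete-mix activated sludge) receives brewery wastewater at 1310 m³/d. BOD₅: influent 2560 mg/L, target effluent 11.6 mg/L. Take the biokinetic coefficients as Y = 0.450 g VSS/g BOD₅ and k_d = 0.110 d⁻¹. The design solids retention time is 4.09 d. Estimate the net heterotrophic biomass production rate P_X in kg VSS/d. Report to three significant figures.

P_X ≈ 1040 kg VSS/d

The observed yield is Y_obs = Y/(1 + k_d·θ_c) = 0.450 / (1 + 0.110 × 4.09) = 0.450 / 1.450 = 0.3104 g VSS per g BOD₅ removed.
Mass of BOD₅ removed per day: Q(S₀ − S) = 1310 × 2548 g/m³ = 3338 kg/d.
P_X = Y_obs · Q(S₀ − S) = 0.3104 × 3338 = 1036 kg VSS/d.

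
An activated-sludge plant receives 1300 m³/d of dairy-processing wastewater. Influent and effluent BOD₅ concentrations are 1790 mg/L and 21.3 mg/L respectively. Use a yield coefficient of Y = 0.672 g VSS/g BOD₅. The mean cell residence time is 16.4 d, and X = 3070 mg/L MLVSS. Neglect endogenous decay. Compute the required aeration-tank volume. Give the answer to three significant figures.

Biomass mass balance (decay neglected): V·X = Y·Q·(S₀ − S)·θ_c, so V = 0.672 × 1300 × (1790 − 21.3) × 16.4 / 3070 = 8254 m³.

V ≈ 8250 m³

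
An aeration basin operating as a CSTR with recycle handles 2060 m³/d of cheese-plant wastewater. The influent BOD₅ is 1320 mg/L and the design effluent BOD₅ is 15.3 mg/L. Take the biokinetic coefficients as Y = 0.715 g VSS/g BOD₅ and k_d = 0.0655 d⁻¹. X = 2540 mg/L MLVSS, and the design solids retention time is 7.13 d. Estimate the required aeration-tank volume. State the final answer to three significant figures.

V ≈ 3680 m³

Steady-state biomass mass balance: V·X·(1 + k_d·θ_c) = Y·Q·(S₀ − S)·θ_c, so V = 0.715 × 2060 × (1320 − 15.3) × 7.13 / [2540 × (1 + 0.0655 × 7.13)] = 1.37×10^7 / 3726 = 3677 m³.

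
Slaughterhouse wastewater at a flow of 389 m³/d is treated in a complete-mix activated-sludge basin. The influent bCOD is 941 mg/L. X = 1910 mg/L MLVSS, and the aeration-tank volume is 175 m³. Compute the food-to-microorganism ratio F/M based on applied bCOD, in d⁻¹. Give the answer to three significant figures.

F/M = applied load / biomass = Q·S₀/(V·X) = 389 × 941 / (175.0 × 1910) = 1.095 d⁻¹.

F/M ≈ 1.10 d⁻¹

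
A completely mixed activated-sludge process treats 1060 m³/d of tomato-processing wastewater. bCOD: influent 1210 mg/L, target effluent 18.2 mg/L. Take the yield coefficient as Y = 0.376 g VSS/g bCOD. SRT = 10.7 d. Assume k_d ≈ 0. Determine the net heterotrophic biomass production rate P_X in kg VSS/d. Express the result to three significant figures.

Since k_d ≈ 0, Y_obs = Y = 0.376 g VSS/g bCOD.
ΔS = 1210 − 18.2 = 1192 mg/L, so the substrate removal rate is 1060 × 1192/1000 = 1263 kg bCOD/d.
Biomass produced: P_X = Y_obs·Q·ΔS = 0.3760 × 1263 ≈ 475.0 kg VSS/d.

P_X ≈ 475 kg VSS/d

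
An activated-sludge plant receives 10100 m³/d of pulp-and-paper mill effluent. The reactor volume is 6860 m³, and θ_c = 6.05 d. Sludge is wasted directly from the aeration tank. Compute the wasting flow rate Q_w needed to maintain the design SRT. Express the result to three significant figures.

Q_w ≈ 1130 m³/d

Wasting from the aeration tank: Q_w = V / θ_c = 6860 / 6.05 = 1134 m³/d.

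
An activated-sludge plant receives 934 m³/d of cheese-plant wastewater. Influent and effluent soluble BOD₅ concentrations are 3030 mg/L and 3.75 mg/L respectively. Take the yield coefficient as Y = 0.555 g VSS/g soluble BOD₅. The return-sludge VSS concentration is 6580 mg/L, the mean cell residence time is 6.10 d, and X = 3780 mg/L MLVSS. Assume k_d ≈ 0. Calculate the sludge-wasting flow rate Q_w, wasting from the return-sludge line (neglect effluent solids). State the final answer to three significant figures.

V·X = Y·Q·ΔS·θ_c gives V = 0.555 × 934 × (3030 − 3.75) × 6.10 / 3780 = 2532 m³.
θ_c = V·X/(Q_w·X_r) when wasting from the recycle, so Q_w = V·X/(θ_c·X_r) = 2532 × 3780 / (6.10 × 6580) = 238.4 m³/d.

Q_w ≈ 238 m³/d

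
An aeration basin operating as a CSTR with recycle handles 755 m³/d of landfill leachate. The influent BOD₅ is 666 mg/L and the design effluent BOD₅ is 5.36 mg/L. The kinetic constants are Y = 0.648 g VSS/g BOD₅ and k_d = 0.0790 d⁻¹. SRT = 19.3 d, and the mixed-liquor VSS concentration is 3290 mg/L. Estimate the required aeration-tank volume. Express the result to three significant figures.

From the SRT design equation V = Y Q (S₀−S) θ_c / [X (1 + k_d θ_c)] = 0.648 × 755 × (666 − 5.36) × 19.3 / [3290 × (1 + 0.0790 × 19.3)] = 6.24×10^6 / 8306 = 751.0 m³.

V ≈ 751 m³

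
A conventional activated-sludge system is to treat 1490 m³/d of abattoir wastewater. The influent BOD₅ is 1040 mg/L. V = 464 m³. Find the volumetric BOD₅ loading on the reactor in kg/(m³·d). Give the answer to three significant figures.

L_v ≈ 3.34 kg BOD₅/(m³·d)

L_v = Q S₀ / V = 1490 × 1040 × 10⁻³ / 464.0 = 3.340 kg/(m³·d).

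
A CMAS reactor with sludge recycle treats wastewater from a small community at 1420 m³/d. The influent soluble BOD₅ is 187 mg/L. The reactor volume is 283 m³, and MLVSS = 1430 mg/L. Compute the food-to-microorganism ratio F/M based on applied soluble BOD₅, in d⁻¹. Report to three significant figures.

F/M ≈ 0.656 d⁻¹

F/M = Q·S₀ / (V·X) = 1420 × 187 / (283.0 × 1430) = 0.6562 g soluble BOD₅·(g VSS·d)⁻¹.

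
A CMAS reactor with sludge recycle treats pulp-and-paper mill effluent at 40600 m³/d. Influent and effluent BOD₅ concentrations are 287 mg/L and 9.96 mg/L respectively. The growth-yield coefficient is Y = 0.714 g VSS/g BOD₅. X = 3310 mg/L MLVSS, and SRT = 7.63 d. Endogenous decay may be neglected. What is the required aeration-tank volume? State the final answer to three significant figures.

V ≈ 18500 m³

Biomass mass balance (decay neglected): V·X = Y·Q·(S₀ − S)·θ_c, so V = 0.714 × 40600 × (287 − 9.96) × 7.63 / 3310 = 18512 m³.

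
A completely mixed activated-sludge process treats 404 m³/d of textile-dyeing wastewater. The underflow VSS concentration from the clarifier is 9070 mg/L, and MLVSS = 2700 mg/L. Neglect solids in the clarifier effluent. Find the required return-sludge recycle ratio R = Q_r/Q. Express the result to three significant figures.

R ≈ 0.424

Mass balance around the secondary clarifier (neglecting effluent solids): R = X / (X_r − X) = 2700 / (9070 − 2700) = 0.4239.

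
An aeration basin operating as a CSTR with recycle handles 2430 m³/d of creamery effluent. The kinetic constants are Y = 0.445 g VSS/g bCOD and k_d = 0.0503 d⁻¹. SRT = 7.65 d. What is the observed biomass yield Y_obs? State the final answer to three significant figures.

Correct the yield for decay: Y_obs = Y/(1 + k_d θ_c) = 0.445 / (1 + 0.0503 × 7.65) = 0.445 / 1.385 = 0.3213.

Y_obs ≈ 0.321 g VSS/g bCOD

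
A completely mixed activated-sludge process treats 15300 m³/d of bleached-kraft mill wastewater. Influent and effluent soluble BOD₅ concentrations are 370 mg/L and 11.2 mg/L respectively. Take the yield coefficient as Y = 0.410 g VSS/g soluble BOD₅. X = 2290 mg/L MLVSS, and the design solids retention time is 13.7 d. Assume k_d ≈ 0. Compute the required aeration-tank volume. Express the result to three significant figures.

V·X = Y·Q·ΔS·θ_c gives V = 0.410 × 15300 × (370 − 11.2) × 13.7 / 2290 = 13465 m³.

V ≈ 13500 m³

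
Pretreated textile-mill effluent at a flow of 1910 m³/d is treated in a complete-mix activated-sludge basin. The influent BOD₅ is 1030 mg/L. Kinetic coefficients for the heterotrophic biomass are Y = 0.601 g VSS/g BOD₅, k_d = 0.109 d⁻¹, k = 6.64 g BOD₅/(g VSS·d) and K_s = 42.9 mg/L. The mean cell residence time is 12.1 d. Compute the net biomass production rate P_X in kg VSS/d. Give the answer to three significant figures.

From the Monod/SRT balance for a CMAS, S = K_s·(1+k_d θ_c)/[θ_c·(Y k − k_d) − 1] = 42.9 × (1 + 0.109 × 12.1) / [12.1 × (0.601 × 6.64 − 0.109) − 1] = 99.48 / 45.97 = 2.164 mg/L.
Y_obs = Y / (1 + k_d θ_c) = 0.601 / (1 + 0.109 × 12.1) = 0.601 / 2.319 = 0.2592.
Q·(S₀ − S) = 1910 × (1030 − 2.16) × 10⁻³ = 1963 kg/d removed.
So the net sludge growth is P_X = 0.2592 × 1963 = 508.8 kg VSS/d.

P_X ≈ 509 kg VSS/d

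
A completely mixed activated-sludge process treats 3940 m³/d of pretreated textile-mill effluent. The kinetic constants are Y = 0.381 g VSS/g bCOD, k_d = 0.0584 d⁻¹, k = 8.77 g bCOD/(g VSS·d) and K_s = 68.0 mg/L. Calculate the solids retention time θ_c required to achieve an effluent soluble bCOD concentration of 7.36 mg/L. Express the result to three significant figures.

θ_c ≈ 3.73 d

From 1/θ_c = Y·k·S/(K_s + S) − k_d: Y·k·S/(K_s+S) = 0.381 × 8.77 × 7.36 / (68.0 + 7.36) = 0.3263 d⁻¹.
Then 1/θ_c = μ − k_d = 0.3263 − 0.0584 = 0.2679 d⁻¹, giving θ_c = 3.732 d.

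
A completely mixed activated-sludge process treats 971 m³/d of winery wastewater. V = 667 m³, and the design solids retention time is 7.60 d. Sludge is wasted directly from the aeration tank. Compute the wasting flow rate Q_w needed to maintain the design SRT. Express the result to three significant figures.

Q_w ≈ 87.8 m³/d

For wasting at MLVSS concentration, Q_w = V/θ_c = 667.0/7.60 = 87.76 m³/d.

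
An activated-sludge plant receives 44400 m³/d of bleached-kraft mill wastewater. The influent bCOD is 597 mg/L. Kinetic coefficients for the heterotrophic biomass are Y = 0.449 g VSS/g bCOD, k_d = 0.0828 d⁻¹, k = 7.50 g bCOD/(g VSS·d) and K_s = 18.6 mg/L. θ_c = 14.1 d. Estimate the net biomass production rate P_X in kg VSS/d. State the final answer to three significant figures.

Effluent substrate depends only on kinetics and SRT: S = K_s(1 + k_d θ_c) / [θ_c(Yk − k_d) − 1] = 18.6 × (1 + 0.0828 × 14.1) / [14.1 × (0.449 × 7.50 − 0.0828) − 1] = 40.32 / 45.31 = 0.8897 mg/L.
Y_obs = Y / (1 + k_d θ_c) = 0.449 / (1 + 0.0828 × 14.1) = 0.449 / 2.167 = 0.2072.
ΔS = 597 − 0.890 = 596.1 mg/L, so the substrate removal rate is 44400 × 596.1/1000 = 26467 kg bCOD/d.
Biomass produced: P_X = Y_obs·Q·ΔS = 0.2072 × 26467 ≈ 5483 kg VSS/d.

P_X ≈ 5480 kg VSS/d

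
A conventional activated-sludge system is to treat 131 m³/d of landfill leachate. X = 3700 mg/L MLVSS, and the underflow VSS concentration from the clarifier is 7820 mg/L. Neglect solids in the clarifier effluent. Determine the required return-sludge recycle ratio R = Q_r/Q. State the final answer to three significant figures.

R ≈ 0.898

R = Q_r/Q = X/(X_r − X) = 3700 / (7820 − 3700) = 0.8981.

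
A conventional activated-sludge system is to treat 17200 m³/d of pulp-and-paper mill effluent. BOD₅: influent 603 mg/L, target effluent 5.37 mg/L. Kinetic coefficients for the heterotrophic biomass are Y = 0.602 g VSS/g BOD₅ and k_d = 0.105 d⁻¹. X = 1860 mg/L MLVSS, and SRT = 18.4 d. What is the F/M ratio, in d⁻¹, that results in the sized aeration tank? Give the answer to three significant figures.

Steady-state biomass mass balance: V·X·(1 + k_d·θ_c) = Y·Q·(S₀ − S)·θ_c, so V = 0.602 × 17200 × (603 − 5.37) × 18.4 / [1860 × (1 + 0.105 × 18.4)] = 1.14×10^8 / 5454 = 20878 m³.
Food-to-microorganism ratio F/M = Q S₀ / (V X) = 17200 × 603 / (20878 × 1860) = 0.2671 d⁻¹.

F/M ≈ 0.267 d⁻¹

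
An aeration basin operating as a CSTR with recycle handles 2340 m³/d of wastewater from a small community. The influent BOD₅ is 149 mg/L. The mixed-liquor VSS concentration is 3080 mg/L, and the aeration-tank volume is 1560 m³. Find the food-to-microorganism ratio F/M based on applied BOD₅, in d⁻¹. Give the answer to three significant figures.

Food-to-microorganism ratio F/M = Q S₀ / (V X) = 2340 × 149 / (1560 × 3080) = 0.07256 d⁻¹.

F/M ≈ 0.0726 d⁻¹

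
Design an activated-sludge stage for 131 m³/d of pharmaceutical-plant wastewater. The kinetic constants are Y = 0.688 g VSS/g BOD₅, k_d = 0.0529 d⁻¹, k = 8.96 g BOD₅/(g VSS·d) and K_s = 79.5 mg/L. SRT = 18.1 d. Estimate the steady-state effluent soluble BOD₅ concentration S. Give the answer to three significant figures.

S ≈ 1.42 mg/L

Effluent substrate depends only on kinetics and SRT: S = K_s(1 + k_d θ_c) / [θ_c(Yk − k_d) − 1] = 79.5 × (1 + 0.0529 × 18.1) / [18.1 × (0.688 × 8.96 − 0.0529) − 1] = 155.6 / 109.6 = 1.420 mg/L.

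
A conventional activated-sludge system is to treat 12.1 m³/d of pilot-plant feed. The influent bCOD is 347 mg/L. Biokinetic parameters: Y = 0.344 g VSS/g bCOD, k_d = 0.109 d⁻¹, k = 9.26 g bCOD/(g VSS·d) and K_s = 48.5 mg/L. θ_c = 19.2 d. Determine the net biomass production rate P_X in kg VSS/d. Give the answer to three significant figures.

P_X ≈ 0.464 kg VSS/d

From the Monod/SRT balance for a CMAS, S = K_s·(1+k_d θ_c)/[θ_c·(Y k − k_d) − 1] = 48.5 × (1 + 0.109 × 19.2) / [19.2 × (0.344 × 9.26 − 0.109) − 1] = 150.0 / 58.07 = 2.583 mg/L.
The observed yield is Y_obs = Y/(1 + k_d·θ_c) = 0.344 / (1 + 0.109 × 19.2) = 0.344 / 3.093 = 0.1112 g VSS per g bCOD removed.
ΔS = 347 − 2.58 = 344.4 mg/L, so the substrate removal rate is 12.1 × 344.4/1000 = 4.167 kg bCOD/d.
P_X = Y_obs · Q(S₀ − S) = 0.1112 × 4.167 = 0.4635 kg VSS/d.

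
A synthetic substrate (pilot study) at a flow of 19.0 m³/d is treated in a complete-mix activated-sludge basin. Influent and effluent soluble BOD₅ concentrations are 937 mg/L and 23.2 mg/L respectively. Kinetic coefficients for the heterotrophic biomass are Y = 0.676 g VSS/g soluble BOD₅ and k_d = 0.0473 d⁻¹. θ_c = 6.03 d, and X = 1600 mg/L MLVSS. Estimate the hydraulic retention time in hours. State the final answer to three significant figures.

Steady-state biomass mass balance: V·X·(1 + k_d·θ_c) = Y·Q·(S₀ − S)·θ_c, so V = 0.676 × 19.0 × (937 − 23.2) × 6.03 / [1600 × (1 + 0.0473 × 6.03)] = 7.08×10^4 / 2056 = 34.42 m³.
τ = V/Q = 34.42/19.0 = 1.811 d, or 43.47 h.

τ ≈ 43.5 h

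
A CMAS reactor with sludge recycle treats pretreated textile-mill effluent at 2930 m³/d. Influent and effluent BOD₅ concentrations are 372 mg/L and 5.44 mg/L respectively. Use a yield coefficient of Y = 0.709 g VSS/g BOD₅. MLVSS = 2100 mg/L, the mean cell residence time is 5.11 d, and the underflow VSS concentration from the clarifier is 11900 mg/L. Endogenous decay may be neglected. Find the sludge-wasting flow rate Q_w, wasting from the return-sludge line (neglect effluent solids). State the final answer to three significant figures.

Q_w ≈ 64.0 m³/d

V·X = Y·Q·ΔS·θ_c gives V = 0.709 × 2930 × (372 − 5.44) × 5.11 / 2100 = 1853 m³.
Wasting from the return line (neglecting effluent solids): Q_w = V·X / (θ_c·X_r) = 1853 × 2100 / (5.11 × 11900) = 63.99 m³/d.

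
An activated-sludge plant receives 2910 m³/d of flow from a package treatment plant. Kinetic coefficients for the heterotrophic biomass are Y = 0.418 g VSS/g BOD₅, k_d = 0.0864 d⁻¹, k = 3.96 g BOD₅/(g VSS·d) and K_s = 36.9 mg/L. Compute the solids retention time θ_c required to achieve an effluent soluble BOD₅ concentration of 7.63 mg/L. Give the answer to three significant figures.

θ_c ≈ 5.07 d

At the target effluent, Y k S/(K_s+S) = 0.418×3.96×7.63/44.53 = 0.2836 d⁻¹.
Then 1/θ_c = μ − k_d = 0.2836 − 0.0864 = 0.1972 d⁻¹, giving θ_c = 5.070 d.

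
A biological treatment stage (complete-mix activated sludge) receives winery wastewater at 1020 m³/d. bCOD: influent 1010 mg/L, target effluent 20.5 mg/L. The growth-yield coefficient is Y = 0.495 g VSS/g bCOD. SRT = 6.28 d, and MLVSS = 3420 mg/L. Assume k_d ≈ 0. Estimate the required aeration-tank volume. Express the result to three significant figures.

Biomass mass balance (decay neglected): V·X = Y·Q·(S₀ − S)·θ_c, so V = 0.495 × 1020 × (1010 − 20.5) × 6.28 / 3420 = 917.4 m³.

V ≈ 917 m³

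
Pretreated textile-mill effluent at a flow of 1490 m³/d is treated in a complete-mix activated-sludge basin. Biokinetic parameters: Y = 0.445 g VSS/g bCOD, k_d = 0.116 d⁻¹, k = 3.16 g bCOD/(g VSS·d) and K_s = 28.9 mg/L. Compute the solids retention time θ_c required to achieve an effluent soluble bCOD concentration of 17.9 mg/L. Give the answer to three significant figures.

Specific growth rate at S = 17.9 mg/L: μ = YkS/(K_s+S) = 0.445·3.16·17.9/(28.9+17.9) = 0.5378 d⁻¹.
Then 1/θ_c = μ − k_d = 0.5378 − 0.116 = 0.4218 d⁻¹, giving θ_c = 2.371 d.

θ_c ≈ 2.37 d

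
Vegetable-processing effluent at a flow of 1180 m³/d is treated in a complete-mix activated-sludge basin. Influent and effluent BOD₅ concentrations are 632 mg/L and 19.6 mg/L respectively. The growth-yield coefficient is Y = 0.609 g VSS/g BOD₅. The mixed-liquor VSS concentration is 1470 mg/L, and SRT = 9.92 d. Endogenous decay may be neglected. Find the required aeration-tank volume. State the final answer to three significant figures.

V ≈ 2970 m³

Biomass mass balance (decay neglected): V·X = Y·Q·(S₀ − S)·θ_c, so V = 0.609 × 1180 × (632 − 19.6) × 9.92 / 1470 = 2970 m³.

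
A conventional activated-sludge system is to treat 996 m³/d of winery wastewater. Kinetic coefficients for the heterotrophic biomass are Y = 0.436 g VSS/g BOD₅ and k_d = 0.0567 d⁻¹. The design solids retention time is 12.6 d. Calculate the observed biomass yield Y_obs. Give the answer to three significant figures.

Y_obs ≈ 0.254 g VSS/g BOD₅

Observed yield with endogenous decay: Y_obs = Y / (1 + k_d·θ_c) = 0.436 / (1 + 0.0567 × 12.6) = 0.436 / 1.714 = 0.2543 g VSS/g BOD₅.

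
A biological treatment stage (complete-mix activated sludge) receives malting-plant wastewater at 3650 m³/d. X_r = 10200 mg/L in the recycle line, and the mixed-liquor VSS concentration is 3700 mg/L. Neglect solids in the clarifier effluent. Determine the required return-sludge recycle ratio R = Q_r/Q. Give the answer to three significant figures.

Solids balance on the clarifier gives (1+R)X = R·X_r, so R = X/(X_r − X) = 3700 / (10200 − 3700) = 0.5692.

R ≈ 0.569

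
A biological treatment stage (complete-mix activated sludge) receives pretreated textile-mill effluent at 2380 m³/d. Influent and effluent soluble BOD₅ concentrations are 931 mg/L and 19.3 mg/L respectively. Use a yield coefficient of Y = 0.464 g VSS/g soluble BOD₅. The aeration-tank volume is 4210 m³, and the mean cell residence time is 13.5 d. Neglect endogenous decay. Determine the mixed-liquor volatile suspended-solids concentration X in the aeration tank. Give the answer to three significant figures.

X ≈ 3230 mg/L

X = Y·Q·ΔS·θ_c / V = 0.464 × 2380 × (931 − 19.3) × 13.5 / 4210 = 3228 mg/L.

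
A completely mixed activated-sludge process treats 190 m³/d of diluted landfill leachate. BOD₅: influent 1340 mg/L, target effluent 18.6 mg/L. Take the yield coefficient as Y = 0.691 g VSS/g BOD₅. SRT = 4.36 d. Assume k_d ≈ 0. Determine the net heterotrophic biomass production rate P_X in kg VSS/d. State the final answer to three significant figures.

With endogenous decay neglected, the observed yield equals the true yield: Y_obs = Y = 0.691 g VSS/g BOD₅.
Substrate removed = Q·(S₀ − S) = 190 m³/d × (1340 − 18.6) g/m³ = 2.51×10^5 g/d = 251.1 kg/d.
Biomass produced: P_X = Y_obs·Q·ΔS = 0.6910 × 251.1 ≈ 173.5 kg VSS/d.

P_X ≈ 173 kg VSS/d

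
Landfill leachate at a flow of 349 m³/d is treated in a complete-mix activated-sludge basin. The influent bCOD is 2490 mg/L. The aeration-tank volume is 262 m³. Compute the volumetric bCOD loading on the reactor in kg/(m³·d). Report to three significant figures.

L_v ≈ 3.32 kg bCOD/(m³·d)

Volumetric loading L_v = Q·S₀ / V = 349 × 2490 g/m³ / 262.0 m³ = 3317 g/(m³·d) = 3.317 kg bCOD/(m³·d).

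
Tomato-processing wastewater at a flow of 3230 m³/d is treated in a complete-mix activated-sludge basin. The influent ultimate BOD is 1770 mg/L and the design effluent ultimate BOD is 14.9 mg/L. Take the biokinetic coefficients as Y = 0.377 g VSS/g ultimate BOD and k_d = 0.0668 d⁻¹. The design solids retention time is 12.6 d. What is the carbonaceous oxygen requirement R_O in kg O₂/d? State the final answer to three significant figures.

Correct the yield for decay: Y_obs = Y/(1 + k_d θ_c) = 0.377 / (1 + 0.0668 × 12.6) = 0.377 / 1.842 = 0.2047.
Substrate removed = Q·(S₀ − S) = 3230 m³/d × (1770 − 14.9) g/m³ = 5.67×10^6 g/d = 5669 kg/d.
Net sludge production P_X = 0.2047 × 5669 = 1160 kg VSS/d.
Carbonaceous O₂ demand = substrate oxidised − cell-mass equivalent = 5669 − 1.42 × 1160 = 4021 kg O₂/d.

R_O ≈ 4020 kg O₂/d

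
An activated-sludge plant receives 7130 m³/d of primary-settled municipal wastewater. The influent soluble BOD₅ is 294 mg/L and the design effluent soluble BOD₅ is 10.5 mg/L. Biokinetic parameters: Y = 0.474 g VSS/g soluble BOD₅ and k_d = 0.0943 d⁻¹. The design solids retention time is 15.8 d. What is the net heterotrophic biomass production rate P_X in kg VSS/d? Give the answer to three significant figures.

P_X ≈ 385 kg VSS/d

The observed yield is Y_obs = Y/(1 + k_d·θ_c) = 0.474 / (1 + 0.0943 × 15.8) = 0.474 / 2.490 = 0.1904 g VSS per g soluble BOD₅ removed.
Q·(S₀ − S) = 7130 × (294 − 10.5) × 10⁻³ = 2021 kg/d removed.
Biomass produced: P_X = Y_obs·Q·ΔS = 0.1904 × 2021 ≈ 384.8 kg VSS/d.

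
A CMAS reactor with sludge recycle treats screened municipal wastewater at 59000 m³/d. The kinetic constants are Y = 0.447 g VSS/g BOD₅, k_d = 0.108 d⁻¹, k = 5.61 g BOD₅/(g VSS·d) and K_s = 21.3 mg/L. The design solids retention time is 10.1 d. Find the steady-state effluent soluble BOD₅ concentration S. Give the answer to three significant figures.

From the Monod/SRT balance for a CMAS, S = K_s·(1+k_d θ_c)/[θ_c·(Y k − k_d) − 1] = 21.3 × (1 + 0.108 × 10.1) / [10.1 × (0.447 × 5.61 − 0.108) − 1] = 44.53 / 23.24 = 1.917 mg/L.

S ≈ 1.92 mg/L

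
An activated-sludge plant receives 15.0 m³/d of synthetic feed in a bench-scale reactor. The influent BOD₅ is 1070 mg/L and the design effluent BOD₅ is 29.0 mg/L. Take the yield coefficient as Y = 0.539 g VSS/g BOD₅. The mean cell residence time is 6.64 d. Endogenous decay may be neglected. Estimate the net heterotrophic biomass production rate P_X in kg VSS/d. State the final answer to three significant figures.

No decay correction is needed, so Y_obs = Y = 0.539.
Substrate removed = Q·(S₀ − S) = 15.0 m³/d × (1070 − 29.0) g/m³ = 1.56×10^4 g/d = 15.62 kg/d.
Biomass produced: P_X = Y_obs·Q·ΔS = 0.5390 × 15.62 ≈ 8.416 kg VSS/d.

P_X ≈ 8.42 kg VSS/d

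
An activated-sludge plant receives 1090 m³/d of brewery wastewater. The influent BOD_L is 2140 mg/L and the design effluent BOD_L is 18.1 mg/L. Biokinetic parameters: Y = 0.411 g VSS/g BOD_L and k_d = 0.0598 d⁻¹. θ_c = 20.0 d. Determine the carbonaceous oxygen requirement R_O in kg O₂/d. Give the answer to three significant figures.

R_O ≈ 1700 kg O₂/d

The observed yield is Y_obs = Y/(1 + k_d·θ_c) = 0.411 / (1 + 0.0598 × 20.0) = 0.411 / 2.196 = 0.1872 g VSS per g BOD_L removed.
ΔS = 2140 − 18.1 = 2122 mg/L, so the substrate removal rate is 1090 × 2122/1000 = 2313 kg BOD_L/d.
P_X = Y_obs·Q·(S₀ − S) = 0.1872 × 2313 = 432.9 kg VSS/d.
R_O = Q·ΔS − 1.42 P_X = 2313 − 614.7 = 1698 kg O₂/d.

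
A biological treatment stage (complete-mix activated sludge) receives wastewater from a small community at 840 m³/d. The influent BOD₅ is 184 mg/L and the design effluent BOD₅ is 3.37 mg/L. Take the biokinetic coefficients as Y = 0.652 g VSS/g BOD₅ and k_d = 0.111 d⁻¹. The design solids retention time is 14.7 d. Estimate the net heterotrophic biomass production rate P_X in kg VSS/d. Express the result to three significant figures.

Correct the yield for decay: Y_obs = Y/(1 + k_d θ_c) = 0.652 / (1 + 0.111 × 14.7) = 0.652 / 2.632 = 0.2477.
Substrate removed = Q·(S₀ − S) = 840 m³/d × (184 − 3.37) g/m³ = 1.52×10^5 g/d = 151.7 kg/d.
P_X = Y_obs · Q(S₀ − S) = 0.2477 × 151.7 = 37.59 kg VSS/d.

P_X ≈ 37.6 kg VSS/d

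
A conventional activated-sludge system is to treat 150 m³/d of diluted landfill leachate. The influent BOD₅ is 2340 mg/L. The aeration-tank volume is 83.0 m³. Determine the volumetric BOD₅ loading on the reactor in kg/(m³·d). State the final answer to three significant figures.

L_v ≈ 4.23 kg BOD₅/(m³·d)

Volumetric loading L_v = Q·S₀ / V = 150 × 2340 g/m³ / 83.00 m³ = 4229 g/(m³·d) = 4.229 kg BOD₅/(m³·d).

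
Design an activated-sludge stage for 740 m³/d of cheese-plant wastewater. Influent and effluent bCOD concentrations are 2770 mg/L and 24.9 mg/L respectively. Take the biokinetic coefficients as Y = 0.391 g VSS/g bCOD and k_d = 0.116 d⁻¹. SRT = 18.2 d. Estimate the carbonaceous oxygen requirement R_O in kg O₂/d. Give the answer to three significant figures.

Observed yield with endogenous decay: Y_obs = Y / (1 + k_d·θ_c) = 0.391 / (1 + 0.116 × 18.2) = 0.391 / 3.111 = 0.1257 g VSS/g bCOD.
Mass of bCOD removed per day: Q(S₀ − S) = 740 × 2745 g/m³ = 2031 kg/d.
Net sludge production P_X = 0.1257 × 2031 = 255.3 kg VSS/d.
Carbonaceous O₂ demand = substrate oxidised − cell-mass equivalent = 2031 − 1.42 × 255.3 = 1669 kg O₂/d.

R_O ≈ 1670 kg O₂/d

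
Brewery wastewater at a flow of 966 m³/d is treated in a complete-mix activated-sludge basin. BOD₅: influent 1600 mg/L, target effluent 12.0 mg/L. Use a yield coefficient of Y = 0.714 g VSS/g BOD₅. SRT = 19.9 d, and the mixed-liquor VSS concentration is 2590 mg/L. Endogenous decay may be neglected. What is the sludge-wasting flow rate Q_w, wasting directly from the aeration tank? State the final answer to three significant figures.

V·X = Y·Q·ΔS·θ_c gives V = 0.714 × 966 × (1600 − 12.0) × 19.9 / 2590 = 8415 m³.
With mixed-liquor wasting, θ_c = V/Q_w, so Q_w = V/θ_c = 8415/19.9 = 422.9 m³/d.

Q_w ≈ 423 m³/d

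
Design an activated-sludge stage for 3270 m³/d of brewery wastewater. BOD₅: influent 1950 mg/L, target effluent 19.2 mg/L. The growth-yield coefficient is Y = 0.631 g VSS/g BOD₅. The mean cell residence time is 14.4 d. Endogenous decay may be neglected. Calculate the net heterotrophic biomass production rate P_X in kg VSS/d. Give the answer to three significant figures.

Since k_d ≈ 0, Y_obs = Y = 0.631 g VSS/g BOD₅.
Mass of BOD₅ removed per day: Q(S₀ − S) = 3270 × 1931 g/m³ = 6314 kg/d.
P_X = Y_obs · Q(S₀ − S) = 0.6310 × 6314 = 3984 kg VSS/d.

P_X ≈ 3980 kg VSS/d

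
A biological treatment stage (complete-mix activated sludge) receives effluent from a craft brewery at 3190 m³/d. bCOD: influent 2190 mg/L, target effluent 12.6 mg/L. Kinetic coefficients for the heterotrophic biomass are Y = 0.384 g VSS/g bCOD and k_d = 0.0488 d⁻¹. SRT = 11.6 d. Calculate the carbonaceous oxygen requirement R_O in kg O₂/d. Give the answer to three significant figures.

R_O ≈ 4530 kg O₂/d

Correct the yield for decay: Y_obs = Y/(1 + k_d θ_c) = 0.384 / (1 + 0.0488 × 11.6) = 0.384 / 1.566 = 0.2452.
Mass of bCOD removed per day: Q(S₀ − S) = 3190 × 2177 g/m³ = 6946 kg/d.
Net sludge production P_X = 0.2452 × 6946 = 1703 kg VSS/d.
R_O = Q·ΔS − 1.42 P_X = 6946 − 2418 = 4527 kg O₂/d.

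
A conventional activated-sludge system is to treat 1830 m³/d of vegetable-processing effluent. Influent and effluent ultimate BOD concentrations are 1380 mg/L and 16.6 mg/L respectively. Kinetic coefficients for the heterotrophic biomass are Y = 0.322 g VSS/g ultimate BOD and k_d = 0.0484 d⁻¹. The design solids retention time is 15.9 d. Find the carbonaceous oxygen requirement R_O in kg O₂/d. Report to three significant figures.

Correct the yield for decay: Y_obs = Y/(1 + k_d θ_c) = 0.322 / (1 + 0.0484 × 15.9) = 0.322 / 1.770 = 0.1820.
Mass of ultimate BOD removed per day: Q(S₀ − S) = 1830 × 1363 g/m³ = 2495 kg/d.
Net sludge production P_X = 0.1820 × 2495 = 454.0 kg VSS/d.
Carbonaceous O₂ demand = substrate oxidised − cell-mass equivalent = 2495 − 1.42 × 454.0 = 1850 kg O₂/d.

R_O ≈ 1850 kg O₂/d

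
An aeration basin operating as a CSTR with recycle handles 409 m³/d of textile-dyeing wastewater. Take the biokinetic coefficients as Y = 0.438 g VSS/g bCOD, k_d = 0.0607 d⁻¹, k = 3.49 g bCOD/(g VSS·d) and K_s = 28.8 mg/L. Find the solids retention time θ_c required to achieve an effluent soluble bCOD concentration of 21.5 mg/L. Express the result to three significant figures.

Specific growth rate at S = 21.5 mg/L: μ = YkS/(K_s+S) = 0.438·3.49·21.5/(28.8+21.5) = 0.6534 d⁻¹.
1/θ_c = 0.6534 − 0.0607 = 0.5927 d⁻¹, so θ_c = 1.687 d.

θ_c ≈ 1.69 d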